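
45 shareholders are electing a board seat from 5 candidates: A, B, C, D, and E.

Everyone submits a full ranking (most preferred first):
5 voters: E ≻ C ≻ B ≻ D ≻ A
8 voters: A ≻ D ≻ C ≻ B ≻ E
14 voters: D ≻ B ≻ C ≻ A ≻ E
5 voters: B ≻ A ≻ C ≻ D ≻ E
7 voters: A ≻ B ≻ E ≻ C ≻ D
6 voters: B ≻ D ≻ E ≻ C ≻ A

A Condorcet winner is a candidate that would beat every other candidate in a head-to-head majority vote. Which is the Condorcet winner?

B vs A: 30–15
B vs C: 32–13
B vs D: 23–22
B vs E: 40–5
B beats every other candidate.

B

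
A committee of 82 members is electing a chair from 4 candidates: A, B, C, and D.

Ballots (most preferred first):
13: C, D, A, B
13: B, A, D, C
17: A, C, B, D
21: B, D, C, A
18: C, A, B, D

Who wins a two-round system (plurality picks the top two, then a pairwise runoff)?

C

Round 1 first-place votes: A 17, B 34, C 31, D 0. B and C advance.
Runoff: B is ranked above C on 34 ballots, C above B on 48.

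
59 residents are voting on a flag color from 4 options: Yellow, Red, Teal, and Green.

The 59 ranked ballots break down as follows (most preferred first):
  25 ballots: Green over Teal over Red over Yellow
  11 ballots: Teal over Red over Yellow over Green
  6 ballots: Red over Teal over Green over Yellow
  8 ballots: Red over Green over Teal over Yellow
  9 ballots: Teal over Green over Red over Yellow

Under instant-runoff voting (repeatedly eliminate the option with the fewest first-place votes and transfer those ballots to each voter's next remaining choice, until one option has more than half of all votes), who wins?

Round 1: Yellow 0, Red 14, Teal 20, Green 25. Yellow eliminated.
Round 2: Red 14, Teal 20, Green 25. Red eliminated.
Round 3: Teal 26, Green 33. Green has a majority (≥30).

Green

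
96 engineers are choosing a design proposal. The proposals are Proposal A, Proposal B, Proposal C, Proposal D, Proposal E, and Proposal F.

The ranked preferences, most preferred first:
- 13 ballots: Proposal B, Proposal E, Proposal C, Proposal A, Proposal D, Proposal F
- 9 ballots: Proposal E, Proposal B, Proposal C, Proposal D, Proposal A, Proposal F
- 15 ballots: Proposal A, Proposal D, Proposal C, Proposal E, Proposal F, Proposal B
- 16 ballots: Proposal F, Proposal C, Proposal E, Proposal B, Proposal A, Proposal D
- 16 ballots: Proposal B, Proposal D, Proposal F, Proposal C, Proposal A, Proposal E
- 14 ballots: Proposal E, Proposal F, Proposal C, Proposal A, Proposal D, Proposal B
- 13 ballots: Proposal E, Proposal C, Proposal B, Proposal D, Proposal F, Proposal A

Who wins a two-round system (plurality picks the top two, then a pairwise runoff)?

Round 1 first-place votes: Proposal A 15, Proposal B 29, Proposal C 0, Proposal D 0, Proposal E 36, Proposal F 16. Proposal E and Proposal B advance.
Runoff: Proposal E is ranked above Proposal B on 67 ballots, Proposal B above Proposal E on 29.

Proposal E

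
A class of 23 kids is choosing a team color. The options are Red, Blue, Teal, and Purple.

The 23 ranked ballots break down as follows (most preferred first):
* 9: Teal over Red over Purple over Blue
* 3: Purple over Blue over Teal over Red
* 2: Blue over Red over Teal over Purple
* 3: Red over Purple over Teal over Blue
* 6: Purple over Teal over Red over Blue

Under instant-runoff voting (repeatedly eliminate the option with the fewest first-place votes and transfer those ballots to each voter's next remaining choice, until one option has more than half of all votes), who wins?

Round 1: Red 3, Blue 2, Teal 9, Purple 9. Blue eliminated.
Round 2: Red 5, Teal 9, Purple 9. Red eliminated.
Round 3: Teal 11, Purple 12. Purple has a majority (≥12).

Purple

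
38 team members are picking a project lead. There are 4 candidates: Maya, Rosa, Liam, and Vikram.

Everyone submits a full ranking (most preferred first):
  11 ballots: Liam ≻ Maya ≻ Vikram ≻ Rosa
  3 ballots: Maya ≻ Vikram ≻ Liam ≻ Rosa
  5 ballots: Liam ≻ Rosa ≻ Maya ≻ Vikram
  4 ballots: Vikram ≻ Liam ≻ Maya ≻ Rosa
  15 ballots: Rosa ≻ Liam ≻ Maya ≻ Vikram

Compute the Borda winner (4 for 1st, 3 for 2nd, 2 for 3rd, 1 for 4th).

Liam

Maya: 11×3 + 3×4 + 5×2 + 4×2 + 15×2 = 93
Rosa: 11×1 + 3×1 + 5×3 + 4×1 + 15×4 = 93
Liam: 11×4 + 3×2 + 5×4 + 4×3 + 15×3 = 127
Vikram: 11×2 + 3×3 + 5×1 + 4×4 + 15×1 = 67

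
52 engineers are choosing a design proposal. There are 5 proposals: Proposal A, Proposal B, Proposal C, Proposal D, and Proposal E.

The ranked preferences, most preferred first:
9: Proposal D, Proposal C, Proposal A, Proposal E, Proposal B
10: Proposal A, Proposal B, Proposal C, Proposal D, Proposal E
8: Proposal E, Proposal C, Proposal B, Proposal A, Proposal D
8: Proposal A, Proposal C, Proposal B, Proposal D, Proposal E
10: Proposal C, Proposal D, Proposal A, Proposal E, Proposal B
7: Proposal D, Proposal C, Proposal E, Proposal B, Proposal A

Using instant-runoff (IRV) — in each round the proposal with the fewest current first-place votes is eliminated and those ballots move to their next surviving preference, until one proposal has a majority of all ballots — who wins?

Proposal C

Round 1: Proposal A 18, Proposal B 0, Proposal C 10, Proposal D 16, Proposal E 8. Proposal B eliminated.
Round 2: Proposal A 18, Proposal C 10, Proposal D 16, Proposal E 8. Proposal E eliminated.
Round 3: Proposal A 18, Proposal C 18, Proposal D 16. Proposal D eliminated.
Round 4: Proposal A 18, Proposal C 34. Proposal C has a majority (≥27).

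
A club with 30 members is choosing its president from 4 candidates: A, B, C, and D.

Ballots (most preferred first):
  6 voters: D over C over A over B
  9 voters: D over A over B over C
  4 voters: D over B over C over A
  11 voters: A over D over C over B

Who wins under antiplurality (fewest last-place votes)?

D

Last-place votes: A 4, B 17, C 9, D 0.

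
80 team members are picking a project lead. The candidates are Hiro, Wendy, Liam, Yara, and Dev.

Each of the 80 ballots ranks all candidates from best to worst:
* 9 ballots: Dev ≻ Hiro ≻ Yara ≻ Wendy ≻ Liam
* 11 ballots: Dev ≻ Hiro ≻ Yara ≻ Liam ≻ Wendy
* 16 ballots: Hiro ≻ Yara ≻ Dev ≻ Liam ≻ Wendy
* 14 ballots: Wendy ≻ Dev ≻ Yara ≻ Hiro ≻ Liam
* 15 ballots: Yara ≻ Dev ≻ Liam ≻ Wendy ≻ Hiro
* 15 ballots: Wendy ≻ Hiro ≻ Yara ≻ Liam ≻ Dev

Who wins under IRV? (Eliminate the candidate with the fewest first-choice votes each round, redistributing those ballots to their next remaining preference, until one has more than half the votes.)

Dev

Round 1: Hiro 16, Wendy 29, Liam 0, Yara 15, Dev 20. Liam eliminated.
Round 2: Hiro 16, Wendy 29, Yara 15, Dev 20. Yara eliminated.
Round 3: Hiro 16, Wendy 29, Dev 35. Hiro eliminated.
Round 4: Wendy 29, Dev 51. Dev has a majority (≥41).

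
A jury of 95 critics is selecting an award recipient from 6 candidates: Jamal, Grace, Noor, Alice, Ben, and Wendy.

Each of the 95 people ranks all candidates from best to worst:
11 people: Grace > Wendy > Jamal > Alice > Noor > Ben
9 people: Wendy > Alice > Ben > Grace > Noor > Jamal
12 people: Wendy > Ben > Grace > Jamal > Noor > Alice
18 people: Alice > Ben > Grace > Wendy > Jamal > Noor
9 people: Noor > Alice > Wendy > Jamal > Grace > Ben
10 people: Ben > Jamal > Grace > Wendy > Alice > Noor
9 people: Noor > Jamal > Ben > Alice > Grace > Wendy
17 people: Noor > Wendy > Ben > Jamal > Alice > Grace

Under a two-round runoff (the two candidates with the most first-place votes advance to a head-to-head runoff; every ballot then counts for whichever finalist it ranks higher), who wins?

Round 1 first-place votes: Jamal 0, Grace 11, Noor 35, Alice 18, Ben 10, Wendy 21. Noor and Wendy advance.
Runoff: Noor is ranked above Wendy on 35 ballots, Wendy above Noor on 60.

Wendy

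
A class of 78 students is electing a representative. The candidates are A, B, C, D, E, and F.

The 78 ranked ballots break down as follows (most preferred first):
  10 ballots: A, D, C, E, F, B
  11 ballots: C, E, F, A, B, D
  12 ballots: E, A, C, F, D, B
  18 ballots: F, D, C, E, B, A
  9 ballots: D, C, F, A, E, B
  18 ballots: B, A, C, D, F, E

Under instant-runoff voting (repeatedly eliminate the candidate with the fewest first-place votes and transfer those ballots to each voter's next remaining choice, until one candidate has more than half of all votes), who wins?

Round 1: A 10, B 18, C 11, D 9, E 12, F 18. D eliminated.
Round 2: A 10, B 18, C 20, E 12, F 18. A eliminated.
Round 3: B 18, C 30, E 12, F 18. E eliminated.
Round 4: B 18, C 42, F 18. C has a majority (≥40).

C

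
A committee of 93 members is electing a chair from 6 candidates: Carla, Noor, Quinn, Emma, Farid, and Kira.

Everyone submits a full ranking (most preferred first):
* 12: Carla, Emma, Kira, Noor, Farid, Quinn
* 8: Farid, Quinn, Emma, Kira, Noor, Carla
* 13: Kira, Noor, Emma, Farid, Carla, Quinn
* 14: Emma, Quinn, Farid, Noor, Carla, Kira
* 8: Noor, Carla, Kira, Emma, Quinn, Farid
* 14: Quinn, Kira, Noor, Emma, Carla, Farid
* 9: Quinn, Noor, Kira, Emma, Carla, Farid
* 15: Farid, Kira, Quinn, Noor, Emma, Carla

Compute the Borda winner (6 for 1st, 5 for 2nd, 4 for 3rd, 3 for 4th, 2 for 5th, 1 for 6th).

Kira

Carla: 12×6 + 8×1 + 13×2 + 14×2 + 8×5 + 14×2 + 9×2 + 15×1 = 235
Noor: 12×3 + 8×2 + 13×5 + 14×3 + 8×6 + 14×4 + 9×5 + 15×3 = 353
Quinn: 12×1 + 8×5 + 13×1 + 14×5 + 8×2 + 14×6 + 9×6 + 15×4 = 349
Emma: 12×5 + 8×4 + 13×4 + 14×6 + 8×3 + 14×3 + 9×3 + 15×2 = 351
Farid: 12×2 + 8×6 + 13×3 + 14×4 + 8×1 + 14×1 + 9×1 + 15×6 = 288
Kira: 12×4 + 8×3 + 13×6 + 14×1 + 8×4 + 14×5 + 9×4 + 15×5 = 377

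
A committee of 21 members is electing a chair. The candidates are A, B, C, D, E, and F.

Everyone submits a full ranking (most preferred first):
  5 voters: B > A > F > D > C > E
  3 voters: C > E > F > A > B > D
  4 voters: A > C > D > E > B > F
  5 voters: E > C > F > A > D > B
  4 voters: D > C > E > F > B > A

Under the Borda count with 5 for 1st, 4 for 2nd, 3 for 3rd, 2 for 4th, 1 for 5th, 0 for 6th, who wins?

C

A: 5×4 + 3×2 + 4×5 + 5×2 + 4×0 = 56
B: 5×5 + 3×1 + 4×1 + 5×0 + 4×1 = 36
C: 5×1 + 3×5 + 4×4 + 5×4 + 4×4 = 72
D: 5×2 + 3×0 + 4×3 + 5×1 + 4×5 = 47
E: 5×0 + 3×4 + 4×2 + 5×5 + 4×3 = 57
F: 5×3 + 3×3 + 4×0 + 5×3 + 4×2 = 47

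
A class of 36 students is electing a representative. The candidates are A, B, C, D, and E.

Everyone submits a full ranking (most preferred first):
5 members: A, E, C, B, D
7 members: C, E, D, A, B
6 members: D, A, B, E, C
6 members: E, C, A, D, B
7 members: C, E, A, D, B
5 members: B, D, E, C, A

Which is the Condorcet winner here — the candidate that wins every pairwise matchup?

E

E vs A: 25–11
E vs B: 25–11
E vs C: 22–14
E vs D: 25–11
E beats every other candidate.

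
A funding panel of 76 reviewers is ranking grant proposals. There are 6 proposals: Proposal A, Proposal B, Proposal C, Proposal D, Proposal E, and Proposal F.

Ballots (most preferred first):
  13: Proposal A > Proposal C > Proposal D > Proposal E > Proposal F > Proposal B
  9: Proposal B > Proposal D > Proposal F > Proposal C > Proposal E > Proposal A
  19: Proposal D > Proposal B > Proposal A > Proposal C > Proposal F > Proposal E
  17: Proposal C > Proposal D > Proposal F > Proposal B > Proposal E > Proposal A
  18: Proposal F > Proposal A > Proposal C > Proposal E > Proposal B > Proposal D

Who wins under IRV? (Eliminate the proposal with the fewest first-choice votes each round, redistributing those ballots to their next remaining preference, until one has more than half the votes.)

Proposal C

Round 1: Proposal A 13, Proposal B 9, Proposal C 17, Proposal D 19, Proposal E 0, Proposal F 18. Proposal E eliminated.
Round 2: Proposal A 13, Proposal B 9, Proposal C 17, Proposal D 19, Proposal F 18. Proposal B eliminated.
Round 3: Proposal A 13, Proposal C 17, Proposal D 28, Proposal F 18. Proposal A eliminated.
Round 4: Proposal C 30, Proposal D 28, Proposal F 18. Proposal F eliminated.
Round 5: Proposal C 48, Proposal D 28. Proposal C has a majority (≥39).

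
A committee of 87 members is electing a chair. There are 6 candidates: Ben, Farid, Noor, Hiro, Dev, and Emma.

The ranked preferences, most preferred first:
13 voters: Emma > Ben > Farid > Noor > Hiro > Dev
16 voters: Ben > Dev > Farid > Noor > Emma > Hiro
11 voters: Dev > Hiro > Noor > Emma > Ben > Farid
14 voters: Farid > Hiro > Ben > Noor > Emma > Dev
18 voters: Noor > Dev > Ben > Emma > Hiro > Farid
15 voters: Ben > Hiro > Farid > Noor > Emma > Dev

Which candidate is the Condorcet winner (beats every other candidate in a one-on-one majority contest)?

Ben vs Farid: 73–14
Ben vs Noor: 58–29
Ben vs Hiro: 62–25
Ben vs Dev: 58–29
Ben vs Emma: 63–24
Ben beats every other candidate.

Ben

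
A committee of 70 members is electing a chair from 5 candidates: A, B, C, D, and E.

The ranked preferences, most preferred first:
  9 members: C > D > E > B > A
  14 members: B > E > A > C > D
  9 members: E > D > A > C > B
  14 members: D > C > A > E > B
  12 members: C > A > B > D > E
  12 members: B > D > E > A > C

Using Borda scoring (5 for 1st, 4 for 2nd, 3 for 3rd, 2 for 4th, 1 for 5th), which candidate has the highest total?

D

A: 9×1 + 14×3 + 9×3 + 14×3 + 12×4 + 12×2 = 192
B: 9×2 + 14×5 + 9×1 + 14×1 + 12×3 + 12×5 = 207
C: 9×5 + 14×2 + 9×2 + 14×4 + 12×5 + 12×1 = 219
D: 9×4 + 14×1 + 9×4 + 14×5 + 12×2 + 12×4 = 228
E: 9×3 + 14×4 + 9×5 + 14×2 + 12×1 + 12×3 = 204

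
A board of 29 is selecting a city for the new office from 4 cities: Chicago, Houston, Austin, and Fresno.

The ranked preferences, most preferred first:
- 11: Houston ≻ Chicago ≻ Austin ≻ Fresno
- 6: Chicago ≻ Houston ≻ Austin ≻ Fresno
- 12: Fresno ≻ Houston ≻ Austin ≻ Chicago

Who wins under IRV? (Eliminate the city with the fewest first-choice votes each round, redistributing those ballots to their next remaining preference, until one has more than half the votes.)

Round 1: Chicago 6, Houston 11, Austin 0, Fresno 12. Austin eliminated.
Round 2: Chicago 6, Houston 11, Fresno 12. Chicago eliminated.
Round 3: Houston 17, Fresno 12. Houston has a majority (≥15).

Houston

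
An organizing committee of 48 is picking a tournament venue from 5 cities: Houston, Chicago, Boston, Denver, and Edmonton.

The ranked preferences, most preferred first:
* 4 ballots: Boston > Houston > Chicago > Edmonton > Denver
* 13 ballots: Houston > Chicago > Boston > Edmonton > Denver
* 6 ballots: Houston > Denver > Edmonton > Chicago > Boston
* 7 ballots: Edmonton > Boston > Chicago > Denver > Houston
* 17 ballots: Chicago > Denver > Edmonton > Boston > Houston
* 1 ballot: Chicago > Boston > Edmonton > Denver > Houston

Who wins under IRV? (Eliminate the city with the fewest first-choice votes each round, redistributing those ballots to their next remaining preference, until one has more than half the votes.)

Round 1: Houston 19, Chicago 18, Boston 4, Denver 0, Edmonton 7. Denver eliminated.
Round 2: Houston 19, Chicago 18, Boston 4, Edmonton 7. Boston eliminated.
Round 3: Houston 23, Chicago 18, Edmonton 7. Edmonton eliminated.
Round 4: Houston 23, Chicago 25. Chicago has a majority (≥25).

Chicago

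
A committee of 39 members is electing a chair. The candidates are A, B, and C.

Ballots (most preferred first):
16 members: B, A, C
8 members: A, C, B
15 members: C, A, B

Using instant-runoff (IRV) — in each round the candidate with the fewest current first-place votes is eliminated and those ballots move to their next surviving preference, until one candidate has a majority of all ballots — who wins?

C

Round 1: A 8, B 16, C 15. A eliminated.
Round 2: B 16, C 23. C has a majority (≥20).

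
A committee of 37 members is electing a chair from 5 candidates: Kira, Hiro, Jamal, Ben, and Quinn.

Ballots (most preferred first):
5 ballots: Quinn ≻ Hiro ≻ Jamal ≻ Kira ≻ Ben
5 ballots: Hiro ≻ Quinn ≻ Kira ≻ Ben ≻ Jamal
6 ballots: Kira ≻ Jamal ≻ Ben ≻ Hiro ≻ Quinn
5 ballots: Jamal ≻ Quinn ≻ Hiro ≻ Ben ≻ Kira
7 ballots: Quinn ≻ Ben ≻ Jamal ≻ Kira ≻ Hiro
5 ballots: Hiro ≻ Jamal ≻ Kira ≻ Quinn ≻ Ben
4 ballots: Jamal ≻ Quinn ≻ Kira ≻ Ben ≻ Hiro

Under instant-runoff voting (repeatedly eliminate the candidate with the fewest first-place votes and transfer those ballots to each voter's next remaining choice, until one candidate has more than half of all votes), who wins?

Jamal

Round 1: Kira 6, Hiro 10, Jamal 9, Ben 0, Quinn 12. Ben eliminated.
Round 2: Kira 6, Hiro 10, Jamal 9, Quinn 12. Kira eliminated.
Round 3: Hiro 10, Jamal 15, Quinn 12. Hiro eliminated.
Round 4: Jamal 20, Quinn 17. Jamal has a majority (≥19).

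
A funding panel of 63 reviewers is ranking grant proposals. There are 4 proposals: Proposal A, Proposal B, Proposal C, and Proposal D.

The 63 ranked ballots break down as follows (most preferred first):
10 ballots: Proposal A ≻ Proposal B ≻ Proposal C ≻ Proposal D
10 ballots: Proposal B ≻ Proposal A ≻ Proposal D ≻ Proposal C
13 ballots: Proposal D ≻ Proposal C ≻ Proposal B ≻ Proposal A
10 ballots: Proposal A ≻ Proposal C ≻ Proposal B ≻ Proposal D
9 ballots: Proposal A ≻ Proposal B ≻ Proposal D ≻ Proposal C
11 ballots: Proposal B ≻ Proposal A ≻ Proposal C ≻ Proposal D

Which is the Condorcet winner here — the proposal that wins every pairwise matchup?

Proposal B

Proposal B vs Proposal A: 34–29
Proposal B vs Proposal C: 40–23
Proposal B vs Proposal D: 50–13
Proposal B beats every other proposal.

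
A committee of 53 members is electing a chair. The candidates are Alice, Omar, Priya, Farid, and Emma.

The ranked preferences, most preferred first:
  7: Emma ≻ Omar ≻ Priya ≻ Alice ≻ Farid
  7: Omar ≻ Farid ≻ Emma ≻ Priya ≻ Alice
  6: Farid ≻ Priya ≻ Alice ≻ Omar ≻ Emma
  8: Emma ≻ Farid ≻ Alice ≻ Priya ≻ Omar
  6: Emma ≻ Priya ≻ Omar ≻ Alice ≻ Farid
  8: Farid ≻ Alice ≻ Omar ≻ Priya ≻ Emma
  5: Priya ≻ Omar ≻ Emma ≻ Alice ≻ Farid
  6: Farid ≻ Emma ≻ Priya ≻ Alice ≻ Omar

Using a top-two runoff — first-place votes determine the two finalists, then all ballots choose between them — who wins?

Round 1 first-place votes: Alice 0, Omar 7, Priya 5, Farid 20, Emma 21. Emma and Farid advance.
Runoff: Emma is ranked above Farid on 26 ballots, Farid above Emma on 27.

Farid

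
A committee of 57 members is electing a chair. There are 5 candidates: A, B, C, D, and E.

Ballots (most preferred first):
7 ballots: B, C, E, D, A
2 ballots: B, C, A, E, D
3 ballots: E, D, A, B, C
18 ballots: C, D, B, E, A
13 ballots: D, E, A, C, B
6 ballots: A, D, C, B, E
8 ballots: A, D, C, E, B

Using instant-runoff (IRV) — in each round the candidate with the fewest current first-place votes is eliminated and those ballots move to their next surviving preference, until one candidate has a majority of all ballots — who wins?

Round 1: A 14, B 9, C 18, D 13, E 3. E eliminated.
Round 2: A 14, B 9, C 18, D 16. B eliminated.
Round 3: A 14, C 27, D 16. A eliminated.
Round 4: C 27, D 30. D has a majority (≥29).

D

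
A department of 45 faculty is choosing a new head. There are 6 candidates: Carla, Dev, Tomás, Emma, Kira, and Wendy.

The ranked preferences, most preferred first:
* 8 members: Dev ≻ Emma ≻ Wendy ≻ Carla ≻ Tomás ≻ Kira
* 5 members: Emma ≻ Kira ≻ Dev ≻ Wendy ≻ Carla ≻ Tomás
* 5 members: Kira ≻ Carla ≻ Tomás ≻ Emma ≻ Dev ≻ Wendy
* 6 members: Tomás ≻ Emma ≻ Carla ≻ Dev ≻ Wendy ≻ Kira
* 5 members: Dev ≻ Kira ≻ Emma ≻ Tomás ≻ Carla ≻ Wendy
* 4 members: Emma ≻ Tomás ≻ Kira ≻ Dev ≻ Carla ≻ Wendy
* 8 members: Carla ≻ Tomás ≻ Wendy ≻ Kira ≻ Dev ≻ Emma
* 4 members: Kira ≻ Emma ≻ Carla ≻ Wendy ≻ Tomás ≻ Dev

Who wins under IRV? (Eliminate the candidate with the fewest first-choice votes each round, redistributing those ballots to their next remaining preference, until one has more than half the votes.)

Round 1: Carla 8, Dev 13, Tomás 6, Emma 9, Kira 9, Wendy 0. Wendy eliminated.
Round 2: Carla 8, Dev 13, Tomás 6, Emma 9, Kira 9. Tomás eliminated.
Round 3: Carla 8, Dev 13, Emma 15, Kira 9. Carla eliminated.
Round 4: Dev 13, Emma 15, Kira 17. Dev eliminated.
Round 5: Emma 23, Kira 22. Emma has a majority (≥23).

Emma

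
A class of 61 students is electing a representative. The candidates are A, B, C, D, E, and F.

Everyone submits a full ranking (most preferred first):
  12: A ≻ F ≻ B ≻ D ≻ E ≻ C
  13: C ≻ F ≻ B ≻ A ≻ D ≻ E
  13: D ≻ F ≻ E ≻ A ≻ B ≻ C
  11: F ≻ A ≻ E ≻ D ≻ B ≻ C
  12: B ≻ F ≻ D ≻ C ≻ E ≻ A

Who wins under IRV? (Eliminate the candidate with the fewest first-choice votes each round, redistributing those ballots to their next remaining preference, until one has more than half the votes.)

Round 1: A 12, B 12, C 13, D 13, E 0, F 11. E eliminated.
Round 2: A 12, B 12, C 13, D 13, F 11. F eliminated.
Round 3: A 23, B 12, C 13, D 13. B eliminated.
Round 4: A 23, C 13, D 25. C eliminated.
Round 5: A 36, D 25. A has a majority (≥31).

A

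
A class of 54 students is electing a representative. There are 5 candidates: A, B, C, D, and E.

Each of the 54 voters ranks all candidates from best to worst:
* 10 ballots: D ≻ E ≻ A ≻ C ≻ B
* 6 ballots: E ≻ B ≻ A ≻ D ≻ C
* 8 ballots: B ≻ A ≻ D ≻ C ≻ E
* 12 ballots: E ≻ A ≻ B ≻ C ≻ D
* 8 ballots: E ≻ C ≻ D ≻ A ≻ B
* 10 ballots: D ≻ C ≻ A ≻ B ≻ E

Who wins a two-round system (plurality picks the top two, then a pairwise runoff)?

Round 1 first-place votes: A 0, B 8, C 0, D 20, E 26. E and D advance.
Runoff: E is ranked above D on 26 ballots, D above E on 28.

D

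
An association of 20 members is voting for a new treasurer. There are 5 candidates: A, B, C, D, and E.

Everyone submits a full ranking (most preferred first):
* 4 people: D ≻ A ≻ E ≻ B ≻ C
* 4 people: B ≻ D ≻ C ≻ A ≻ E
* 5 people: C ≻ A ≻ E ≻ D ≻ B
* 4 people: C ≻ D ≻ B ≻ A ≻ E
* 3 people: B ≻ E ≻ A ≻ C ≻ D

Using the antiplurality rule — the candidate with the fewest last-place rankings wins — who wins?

Last-place votes: A 0, B 5, C 4, D 3, E 8.

A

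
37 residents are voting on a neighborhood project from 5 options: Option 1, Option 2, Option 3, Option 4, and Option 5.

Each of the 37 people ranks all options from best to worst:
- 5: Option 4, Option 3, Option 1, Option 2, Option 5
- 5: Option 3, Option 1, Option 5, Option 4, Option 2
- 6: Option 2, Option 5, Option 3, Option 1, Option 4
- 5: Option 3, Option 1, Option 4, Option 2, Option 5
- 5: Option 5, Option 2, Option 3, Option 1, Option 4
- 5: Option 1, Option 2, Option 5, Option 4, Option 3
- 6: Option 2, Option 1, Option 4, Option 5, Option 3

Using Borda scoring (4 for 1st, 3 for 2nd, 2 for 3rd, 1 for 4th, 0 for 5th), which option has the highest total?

Option 1

Option 1: 5×2 + 5×3 + 6×1 + 5×3 + 5×1 + 5×4 + 6×3 = 89
Option 2: 5×1 + 5×0 + 6×4 + 5×1 + 5×3 + 5×3 + 6×4 = 88
Option 3: 5×3 + 5×4 + 6×2 + 5×4 + 5×2 + 5×0 + 6×0 = 77
Option 4: 5×4 + 5×1 + 6×0 + 5×2 + 5×0 + 5×1 + 6×2 = 52
Option 5: 5×0 + 5×2 + 6×3 + 5×0 + 5×4 + 5×2 + 6×1 = 64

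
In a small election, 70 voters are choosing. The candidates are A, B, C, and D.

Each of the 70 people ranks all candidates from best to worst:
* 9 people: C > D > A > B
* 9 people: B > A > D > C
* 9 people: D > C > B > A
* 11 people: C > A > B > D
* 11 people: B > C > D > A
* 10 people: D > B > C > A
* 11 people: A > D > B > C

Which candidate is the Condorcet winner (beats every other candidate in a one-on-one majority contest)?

D vs A: 39–31
D vs B: 39–31
D vs C: 39–31
D beats every other candidate.

D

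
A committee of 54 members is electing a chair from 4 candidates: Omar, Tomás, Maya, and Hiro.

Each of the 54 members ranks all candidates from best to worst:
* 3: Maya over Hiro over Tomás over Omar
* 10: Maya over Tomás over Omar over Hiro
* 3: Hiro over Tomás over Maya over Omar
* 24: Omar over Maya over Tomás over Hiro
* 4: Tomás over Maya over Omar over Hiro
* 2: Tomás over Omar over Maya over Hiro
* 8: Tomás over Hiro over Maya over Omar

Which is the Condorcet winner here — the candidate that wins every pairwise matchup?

Maya vs Omar: 28–26
Maya vs Tomás: 37–17
Maya vs Hiro: 43–11
Maya beats every other candidate.

Maya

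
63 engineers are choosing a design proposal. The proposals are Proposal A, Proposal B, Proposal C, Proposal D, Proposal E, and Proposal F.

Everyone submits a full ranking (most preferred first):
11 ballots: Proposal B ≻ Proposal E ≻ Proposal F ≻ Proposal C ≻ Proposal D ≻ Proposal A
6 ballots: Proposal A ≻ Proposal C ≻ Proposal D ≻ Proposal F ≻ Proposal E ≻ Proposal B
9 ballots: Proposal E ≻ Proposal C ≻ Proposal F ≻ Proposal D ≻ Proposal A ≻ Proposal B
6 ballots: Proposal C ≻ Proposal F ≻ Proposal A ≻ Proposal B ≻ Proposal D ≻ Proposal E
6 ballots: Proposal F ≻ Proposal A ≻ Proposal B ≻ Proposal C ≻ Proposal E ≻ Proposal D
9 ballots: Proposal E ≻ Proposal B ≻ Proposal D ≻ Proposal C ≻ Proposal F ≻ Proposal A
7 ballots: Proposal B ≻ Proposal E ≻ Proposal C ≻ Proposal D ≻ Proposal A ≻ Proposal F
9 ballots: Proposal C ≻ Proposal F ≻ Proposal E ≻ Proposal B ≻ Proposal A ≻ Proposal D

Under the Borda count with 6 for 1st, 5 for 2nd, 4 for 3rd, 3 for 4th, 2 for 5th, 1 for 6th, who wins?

Proposal C

Proposal A: 11×1 + 6×6 + 9×2 + 6×4 + 6×5 + 9×1 + 7×2 + 9×2 = 160
Proposal B: 11×6 + 6×1 + 9×1 + 6×3 + 6×4 + 9×5 + 7×6 + 9×3 = 237
Proposal C: 11×3 + 6×5 + 9×5 + 6×6 + 6×3 + 9×3 + 7×4 + 9×6 = 271
Proposal D: 11×2 + 6×4 + 9×3 + 6×2 + 6×1 + 9×4 + 7×3 + 9×1 = 157
Proposal E: 11×5 + 6×2 + 9×6 + 6×1 + 6×2 + 9×6 + 7×5 + 9×4 = 264
Proposal F: 11×4 + 6×3 + 9×4 + 6×5 + 6×6 + 9×2 + 7×1 + 9×5 = 234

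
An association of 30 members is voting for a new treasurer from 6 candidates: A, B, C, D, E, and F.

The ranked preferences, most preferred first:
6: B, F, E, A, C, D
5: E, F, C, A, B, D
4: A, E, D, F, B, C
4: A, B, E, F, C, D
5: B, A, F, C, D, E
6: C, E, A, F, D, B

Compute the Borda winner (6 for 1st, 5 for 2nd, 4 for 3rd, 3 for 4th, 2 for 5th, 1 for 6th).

A: 6×3 + 5×3 + 4×6 + 4×6 + 5×5 + 6×4 = 130
B: 6×6 + 5×2 + 4×2 + 4×5 + 5×6 + 6×1 = 110
C: 6×2 + 5×4 + 4×1 + 4×2 + 5×3 + 6×6 = 95
D: 6×1 + 5×1 + 4×4 + 4×1 + 5×2 + 6×2 = 53
E: 6×4 + 5×6 + 4×5 + 4×4 + 5×1 + 6×5 = 125
F: 6×5 + 5×5 + 4×3 + 4×3 + 5×4 + 6×3 = 117

A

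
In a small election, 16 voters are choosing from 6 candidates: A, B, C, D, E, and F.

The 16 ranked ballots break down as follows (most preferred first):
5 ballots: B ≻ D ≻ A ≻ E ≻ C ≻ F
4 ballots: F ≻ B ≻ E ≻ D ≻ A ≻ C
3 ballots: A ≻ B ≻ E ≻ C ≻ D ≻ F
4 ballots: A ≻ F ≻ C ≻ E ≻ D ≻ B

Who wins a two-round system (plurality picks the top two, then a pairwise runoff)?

B

Round 1 first-place votes: A 7, B 5, C 0, D 0, E 0, F 4. A and B advance.
Runoff: A is ranked above B on 7 ballots, B above A on 9.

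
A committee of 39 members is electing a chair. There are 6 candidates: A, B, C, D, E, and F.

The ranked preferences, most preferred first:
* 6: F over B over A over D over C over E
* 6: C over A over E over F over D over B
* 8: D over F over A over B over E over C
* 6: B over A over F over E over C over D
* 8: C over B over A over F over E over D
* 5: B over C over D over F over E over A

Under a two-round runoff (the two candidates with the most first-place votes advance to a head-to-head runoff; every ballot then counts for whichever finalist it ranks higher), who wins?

Round 1 first-place votes: A 0, B 11, C 14, D 8, E 0, F 6. C and B advance.
Runoff: C is ranked above B on 14 ballots, B above C on 25.

B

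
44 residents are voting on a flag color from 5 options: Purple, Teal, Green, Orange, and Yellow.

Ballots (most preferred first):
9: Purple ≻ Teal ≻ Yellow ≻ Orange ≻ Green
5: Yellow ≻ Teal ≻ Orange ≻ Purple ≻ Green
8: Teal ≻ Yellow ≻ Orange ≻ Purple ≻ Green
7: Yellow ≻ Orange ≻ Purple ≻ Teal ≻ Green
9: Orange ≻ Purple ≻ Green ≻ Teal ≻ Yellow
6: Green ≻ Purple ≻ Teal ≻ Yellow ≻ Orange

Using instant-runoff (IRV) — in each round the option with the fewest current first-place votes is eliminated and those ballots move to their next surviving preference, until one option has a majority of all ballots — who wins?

Round 1: Purple 9, Teal 8, Green 6, Orange 9, Yellow 12. Green eliminated.
Round 2: Purple 15, Teal 8, Orange 9, Yellow 12. Teal eliminated.
Round 3: Purple 15, Orange 9, Yellow 20. Orange eliminated.
Round 4: Purple 24, Yellow 20. Purple has a majority (≥23).

Purple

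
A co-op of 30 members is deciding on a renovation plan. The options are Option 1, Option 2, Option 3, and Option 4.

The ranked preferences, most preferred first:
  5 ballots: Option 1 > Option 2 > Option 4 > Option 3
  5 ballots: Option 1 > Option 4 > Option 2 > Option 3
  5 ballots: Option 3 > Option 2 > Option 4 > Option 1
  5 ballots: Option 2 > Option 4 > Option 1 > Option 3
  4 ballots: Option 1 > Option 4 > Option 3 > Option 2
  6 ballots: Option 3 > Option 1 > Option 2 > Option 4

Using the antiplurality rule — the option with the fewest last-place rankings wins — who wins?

Option 2

Last-place votes: Option 1 5, Option 2 4, Option 3 15, Option 4 6.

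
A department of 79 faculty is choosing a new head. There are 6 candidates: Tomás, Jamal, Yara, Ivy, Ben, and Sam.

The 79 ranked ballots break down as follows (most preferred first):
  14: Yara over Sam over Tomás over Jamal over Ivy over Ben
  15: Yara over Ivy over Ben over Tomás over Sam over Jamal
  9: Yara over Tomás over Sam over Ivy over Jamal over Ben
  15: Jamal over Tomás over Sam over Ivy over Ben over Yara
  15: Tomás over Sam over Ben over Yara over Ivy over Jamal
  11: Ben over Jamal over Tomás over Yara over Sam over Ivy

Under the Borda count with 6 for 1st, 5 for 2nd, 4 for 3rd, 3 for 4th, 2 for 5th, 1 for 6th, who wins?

Tomás: 14×4 + 15×3 + 9×5 + 15×5 + 15×6 + 11×4 = 355
Jamal: 14×3 + 15×1 + 9×2 + 15×6 + 15×1 + 11×5 = 235
Yara: 14×6 + 15×6 + 9×6 + 15×1 + 15×3 + 11×3 = 321
Ivy: 14×2 + 15×5 + 9×3 + 15×3 + 15×2 + 11×1 = 216
Ben: 14×1 + 15×4 + 9×1 + 15×2 + 15×4 + 11×6 = 239
Sam: 14×5 + 15×2 + 9×4 + 15×4 + 15×5 + 11×2 = 293

Tomás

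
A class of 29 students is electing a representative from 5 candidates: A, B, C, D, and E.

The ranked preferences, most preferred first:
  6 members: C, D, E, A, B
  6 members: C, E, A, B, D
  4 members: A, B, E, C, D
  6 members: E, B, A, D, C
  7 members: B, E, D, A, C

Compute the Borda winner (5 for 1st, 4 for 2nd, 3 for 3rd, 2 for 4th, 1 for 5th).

E

A: 6×2 + 6×3 + 4×5 + 6×3 + 7×2 = 82
B: 6×1 + 6×2 + 4×4 + 6×4 + 7×5 = 93
C: 6×5 + 6×5 + 4×2 + 6×1 + 7×1 = 81
D: 6×4 + 6×1 + 4×1 + 6×2 + 7×3 = 67
E: 6×3 + 6×4 + 4×3 + 6×5 + 7×4 = 112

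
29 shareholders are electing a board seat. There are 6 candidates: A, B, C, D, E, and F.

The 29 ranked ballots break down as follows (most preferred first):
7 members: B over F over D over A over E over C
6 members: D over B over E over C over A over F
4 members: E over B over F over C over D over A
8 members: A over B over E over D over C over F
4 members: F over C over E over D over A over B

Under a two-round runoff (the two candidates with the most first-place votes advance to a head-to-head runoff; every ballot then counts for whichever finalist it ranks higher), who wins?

B

Round 1 first-place votes: A 8, B 7, C 0, D 6, E 4, F 4. A and B advance.
Runoff: A is ranked above B on 12 ballots, B above A on 17.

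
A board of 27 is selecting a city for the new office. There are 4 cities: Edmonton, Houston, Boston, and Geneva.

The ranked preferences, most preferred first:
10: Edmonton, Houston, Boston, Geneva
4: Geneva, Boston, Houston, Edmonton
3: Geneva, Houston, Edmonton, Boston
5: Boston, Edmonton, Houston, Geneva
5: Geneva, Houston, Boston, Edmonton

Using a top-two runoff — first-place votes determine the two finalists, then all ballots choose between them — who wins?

Edmonton

Round 1 first-place votes: Edmonton 10, Houston 0, Boston 5, Geneva 12. Geneva and Edmonton advance.
Runoff: Geneva is ranked above Edmonton on 12 ballots, Edmonton above Geneva on 15.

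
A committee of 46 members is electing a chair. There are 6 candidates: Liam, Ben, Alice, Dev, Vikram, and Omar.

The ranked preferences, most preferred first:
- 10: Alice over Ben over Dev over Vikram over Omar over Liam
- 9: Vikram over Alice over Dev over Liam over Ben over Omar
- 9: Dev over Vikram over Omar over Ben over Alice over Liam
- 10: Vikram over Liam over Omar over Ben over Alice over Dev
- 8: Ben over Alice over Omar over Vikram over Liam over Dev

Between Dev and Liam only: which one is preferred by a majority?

Dev is ranked above Liam on 28 ballots; Liam above Dev on 18.

Dev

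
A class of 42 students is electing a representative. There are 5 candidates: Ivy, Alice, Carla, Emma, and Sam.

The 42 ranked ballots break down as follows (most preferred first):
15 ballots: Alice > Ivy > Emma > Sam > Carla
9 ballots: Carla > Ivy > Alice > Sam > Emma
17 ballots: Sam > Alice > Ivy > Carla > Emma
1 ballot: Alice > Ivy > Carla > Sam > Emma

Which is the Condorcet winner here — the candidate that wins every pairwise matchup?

Alice

Alice vs Ivy: 33–9
Alice vs Carla: 33–9
Alice vs Emma: 42–0
Alice vs Sam: 25–17
Alice beats every other candidate.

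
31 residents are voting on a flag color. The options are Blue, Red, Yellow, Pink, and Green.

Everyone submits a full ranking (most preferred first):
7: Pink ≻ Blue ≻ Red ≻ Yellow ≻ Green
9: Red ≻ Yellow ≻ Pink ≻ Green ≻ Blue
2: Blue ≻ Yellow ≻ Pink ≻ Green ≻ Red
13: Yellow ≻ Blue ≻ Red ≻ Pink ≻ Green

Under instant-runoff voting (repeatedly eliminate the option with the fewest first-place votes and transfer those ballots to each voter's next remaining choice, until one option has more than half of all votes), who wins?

Red

Round 1: Blue 2, Red 9, Yellow 13, Pink 7, Green 0. Green eliminated.
Round 2: Blue 2, Red 9, Yellow 13, Pink 7. Blue eliminated.
Round 3: Red 9, Yellow 15, Pink 7. Pink eliminated.
Round 4: Red 16, Yellow 15. Red has a majority (≥16).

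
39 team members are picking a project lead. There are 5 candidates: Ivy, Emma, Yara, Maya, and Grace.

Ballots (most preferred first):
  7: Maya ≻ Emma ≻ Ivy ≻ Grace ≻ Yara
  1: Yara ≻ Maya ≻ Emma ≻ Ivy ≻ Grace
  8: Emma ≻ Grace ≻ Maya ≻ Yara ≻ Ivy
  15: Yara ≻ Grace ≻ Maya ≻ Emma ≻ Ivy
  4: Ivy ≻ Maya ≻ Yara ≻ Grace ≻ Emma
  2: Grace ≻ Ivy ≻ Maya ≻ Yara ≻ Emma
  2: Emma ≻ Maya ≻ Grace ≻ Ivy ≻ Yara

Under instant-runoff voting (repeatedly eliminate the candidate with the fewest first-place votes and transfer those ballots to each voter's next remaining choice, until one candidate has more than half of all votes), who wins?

Round 1: Ivy 4, Emma 10, Yara 16, Maya 7, Grace 2. Grace eliminated.
Round 2: Ivy 6, Emma 10, Yara 16, Maya 7. Ivy eliminated.
Round 3: Emma 10, Yara 16, Maya 13. Emma eliminated.
Round 4: Yara 16, Maya 23. Maya has a majority (≥20).

Maya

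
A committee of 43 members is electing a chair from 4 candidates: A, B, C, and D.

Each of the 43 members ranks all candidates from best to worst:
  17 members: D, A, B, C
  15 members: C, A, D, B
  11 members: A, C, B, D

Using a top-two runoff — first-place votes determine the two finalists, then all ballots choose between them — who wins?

Round 1 first-place votes: A 11, B 0, C 15, D 17. D and C advance.
Runoff: D is ranked above C on 17 ballots, C above D on 26.

C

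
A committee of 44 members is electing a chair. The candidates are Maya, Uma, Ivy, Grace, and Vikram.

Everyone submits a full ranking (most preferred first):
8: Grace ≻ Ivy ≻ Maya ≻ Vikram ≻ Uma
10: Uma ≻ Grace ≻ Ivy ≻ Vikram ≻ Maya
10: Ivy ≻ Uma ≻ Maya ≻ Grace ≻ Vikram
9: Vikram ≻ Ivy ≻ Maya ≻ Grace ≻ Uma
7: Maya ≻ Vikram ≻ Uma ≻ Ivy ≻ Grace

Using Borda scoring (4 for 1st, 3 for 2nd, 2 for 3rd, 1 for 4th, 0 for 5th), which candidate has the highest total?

Maya: 8×2 + 10×0 + 10×2 + 9×2 + 7×4 = 82
Uma: 8×0 + 10×4 + 10×3 + 9×0 + 7×2 = 84
Ivy: 8×3 + 10×2 + 10×4 + 9×3 + 7×1 = 118
Grace: 8×4 + 10×3 + 10×1 + 9×1 + 7×0 = 81
Vikram: 8×1 + 10×1 + 10×0 + 9×4 + 7×3 = 75

Ivy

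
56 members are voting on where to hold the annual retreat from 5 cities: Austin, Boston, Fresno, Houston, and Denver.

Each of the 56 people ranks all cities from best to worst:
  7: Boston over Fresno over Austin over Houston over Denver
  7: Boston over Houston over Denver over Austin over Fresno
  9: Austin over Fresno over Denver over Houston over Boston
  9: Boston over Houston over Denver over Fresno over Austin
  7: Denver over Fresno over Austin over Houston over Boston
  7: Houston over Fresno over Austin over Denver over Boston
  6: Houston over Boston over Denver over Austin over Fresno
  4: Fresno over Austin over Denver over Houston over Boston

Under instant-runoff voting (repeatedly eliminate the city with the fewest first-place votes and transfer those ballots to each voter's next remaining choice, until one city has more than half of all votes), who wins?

Round 1: Austin 9, Boston 23, Fresno 4, Houston 13, Denver 7. Fresno eliminated.
Round 2: Austin 13, Boston 23, Houston 13, Denver 7. Denver eliminated.
Round 3: Austin 20, Boston 23, Houston 13. Houston eliminated.
Round 4: Austin 27, Boston 29. Boston has a majority (≥29).

Boston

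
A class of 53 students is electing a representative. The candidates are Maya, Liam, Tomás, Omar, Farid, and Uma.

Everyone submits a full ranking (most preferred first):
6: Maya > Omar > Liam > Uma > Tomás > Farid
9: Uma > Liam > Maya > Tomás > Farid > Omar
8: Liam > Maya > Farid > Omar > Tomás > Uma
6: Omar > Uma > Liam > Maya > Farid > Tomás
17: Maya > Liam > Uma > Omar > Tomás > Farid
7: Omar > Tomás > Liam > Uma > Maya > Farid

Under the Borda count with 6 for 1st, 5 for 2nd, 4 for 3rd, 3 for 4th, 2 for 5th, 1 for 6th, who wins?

Liam

Maya: 6×6 + 9×4 + 8×5 + 6×3 + 17×6 + 7×2 = 246
Liam: 6×4 + 9×5 + 8×6 + 6×4 + 17×5 + 7×4 = 254
Tomás: 6×2 + 9×3 + 8×2 + 6×1 + 17×2 + 7×5 = 130
Omar: 6×5 + 9×1 + 8×3 + 6×6 + 17×3 + 7×6 = 192
Farid: 6×1 + 9×2 + 8×4 + 6×2 + 17×1 + 7×1 = 92
Uma: 6×3 + 9×6 + 8×1 + 6×5 + 17×4 + 7×3 = 199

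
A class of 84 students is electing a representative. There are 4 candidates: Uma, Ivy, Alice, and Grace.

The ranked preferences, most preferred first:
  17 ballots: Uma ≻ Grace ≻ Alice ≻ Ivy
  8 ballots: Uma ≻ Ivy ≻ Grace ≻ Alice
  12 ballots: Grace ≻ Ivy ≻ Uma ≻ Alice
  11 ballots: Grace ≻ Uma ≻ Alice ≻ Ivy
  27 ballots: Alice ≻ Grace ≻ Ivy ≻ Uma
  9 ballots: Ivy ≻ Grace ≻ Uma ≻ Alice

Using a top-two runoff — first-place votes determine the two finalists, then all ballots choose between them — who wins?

Round 1 first-place votes: Uma 25, Ivy 9, Alice 27, Grace 23. Alice and Uma advance.
Runoff: Alice is ranked above Uma on 27 ballots, Uma above Alice on 57.

Uma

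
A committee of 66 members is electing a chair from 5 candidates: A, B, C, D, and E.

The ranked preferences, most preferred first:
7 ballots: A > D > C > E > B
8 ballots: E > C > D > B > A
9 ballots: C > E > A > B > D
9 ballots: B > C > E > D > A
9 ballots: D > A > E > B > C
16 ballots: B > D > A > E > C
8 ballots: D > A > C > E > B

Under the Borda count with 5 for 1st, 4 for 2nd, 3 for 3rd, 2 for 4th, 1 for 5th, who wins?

D

A: 7×5 + 8×1 + 9×3 + 9×1 + 9×4 + 16×3 + 8×4 = 195
B: 7×1 + 8×2 + 9×2 + 9×5 + 9×2 + 16×5 + 8×1 = 192
C: 7×3 + 8×4 + 9×5 + 9×4 + 9×1 + 16×1 + 8×3 = 183
D: 7×4 + 8×3 + 9×1 + 9×2 + 9×5 + 16×4 + 8×5 = 228
E: 7×2 + 8×5 + 9×4 + 9×3 + 9×3 + 16×2 + 8×2 = 192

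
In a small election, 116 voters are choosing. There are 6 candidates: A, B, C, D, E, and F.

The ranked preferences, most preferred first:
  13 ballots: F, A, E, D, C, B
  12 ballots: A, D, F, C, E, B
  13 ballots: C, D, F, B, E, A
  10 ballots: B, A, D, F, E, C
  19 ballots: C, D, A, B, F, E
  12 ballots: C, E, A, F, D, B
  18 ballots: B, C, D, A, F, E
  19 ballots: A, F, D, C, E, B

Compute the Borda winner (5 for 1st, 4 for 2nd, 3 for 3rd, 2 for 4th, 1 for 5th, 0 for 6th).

A: 13×4 + 12×5 + 13×0 + 10×4 + 19×3 + 12×3 + 18×2 + 19×5 = 376
B: 13×0 + 12×0 + 13×2 + 10×5 + 19×2 + 12×0 + 18×5 + 19×0 = 204
C: 13×1 + 12×2 + 13×5 + 10×0 + 19×5 + 12×5 + 18×4 + 19×2 = 367
D: 13×2 + 12×4 + 13×4 + 10×3 + 19×4 + 12×1 + 18×3 + 19×3 = 355
E: 13×3 + 12×1 + 13×1 + 10×1 + 19×0 + 12×4 + 18×0 + 19×1 = 141
F: 13×5 + 12×3 + 13×3 + 10×2 + 19×1 + 12×2 + 18×1 + 19×4 = 297

A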